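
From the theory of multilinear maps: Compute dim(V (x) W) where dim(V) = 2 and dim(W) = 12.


The dimension of a tensor product is the product of dimensions.
dim(V) = 2, dim(W) = 12
dim(V (x) W) = 2 * 12 = 24

24


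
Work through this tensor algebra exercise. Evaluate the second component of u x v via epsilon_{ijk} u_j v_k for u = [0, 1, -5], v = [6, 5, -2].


(u x v)_2 = sum_{j,k} epsilon_{2jk} u_j v_k. Only permutations of (1,2,3) contribute; the two non-zero terms are:
eps_{213} u_1 v_3 = -1 * 0 * -2 = 0
eps_{231} u_3 v_1 = 1 * -5 * 6 = -30
(u x v)_2 = -30

-30


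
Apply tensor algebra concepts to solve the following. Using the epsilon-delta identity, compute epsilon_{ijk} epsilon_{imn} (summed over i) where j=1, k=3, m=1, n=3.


Using the identity: epsilon_{ijk} epsilon_{imn} = delta_{jm} delta_{kn} - delta_{jn} delta_{km}.
delta_{11} = 1
delta_{33} = 1
delta_{13} = 0
delta_{31} = 0
Result = 1 * 1 - 0 * 0 = 1 - 0 = 1

1


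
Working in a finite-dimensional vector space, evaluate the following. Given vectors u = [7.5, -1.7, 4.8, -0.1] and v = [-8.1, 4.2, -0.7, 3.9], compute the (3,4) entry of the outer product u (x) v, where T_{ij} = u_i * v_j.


The outer product entry T_{ij} = u_i * v_j.
We need i=3, j=4.
u_3 = 4.8, v_4 = 3.9
T_{3,4} = 4.8 * 3.9 = 18.72

18.72


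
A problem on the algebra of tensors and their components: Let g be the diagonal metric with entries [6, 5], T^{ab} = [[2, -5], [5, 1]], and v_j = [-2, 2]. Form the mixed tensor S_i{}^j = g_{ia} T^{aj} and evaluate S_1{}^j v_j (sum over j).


Step 1: lower the first index. For a diagonal metric, g_{ia} T^{aj} = g_{ii} T^{ij} (no sum on i).
g_{11} = 6
S_1{}^1 = 6 * T^{11} = 6 * 2 = 12
S_1{}^2 = 6 * T^{12} = 6 * -5 = -30
Step 2: contract S_1{}^j with v_j.
S_1{}^1 * v_1 = 12 * -2 = -24
S_1{}^2 * v_2 = -30 * 2 = -60
Result = -24 + -60 = -84

-84


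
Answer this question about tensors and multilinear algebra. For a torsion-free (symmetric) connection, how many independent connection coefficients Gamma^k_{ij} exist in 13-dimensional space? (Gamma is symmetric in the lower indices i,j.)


Christoffel symbols Gamma^k_{ij} are symmetric in i,j, so there are d * d(d+1)/2 independent symbols.
d = 13
d(d+1)/2 = 13 * 14 / 2 = 91
Total = 13 * 91 = 1183

1183


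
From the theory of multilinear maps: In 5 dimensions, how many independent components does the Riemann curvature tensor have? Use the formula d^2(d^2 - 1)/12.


The Riemann tensor in d dimensions has d^2(d^2 - 1)/12 independent components.
d = 5, so d^2 = 25
d^2 - 1 = 24
d^2(d^2 - 1) = 25 * 24 = 600
Divide by 12: 600 / 12 = 50

50


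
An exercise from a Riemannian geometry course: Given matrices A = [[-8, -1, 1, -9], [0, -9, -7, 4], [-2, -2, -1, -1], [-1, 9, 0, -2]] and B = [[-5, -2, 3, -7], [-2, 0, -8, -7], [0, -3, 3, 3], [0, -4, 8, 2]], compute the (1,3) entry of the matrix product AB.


(AB)_{ij} = sum_k A_{ik} B_{kj}.
For i=1, j=3:
A_{11} * B_{13} = -8 * 3 = -24
A_{12} * B_{23} = -1 * -8 = 8
A_{13} * B_{33} = 1 * 3 = 3
A_{14} * B_{43} = -9 * 8 = -72
Sum = -24 + 8 + 3 + -72 = -85

-85


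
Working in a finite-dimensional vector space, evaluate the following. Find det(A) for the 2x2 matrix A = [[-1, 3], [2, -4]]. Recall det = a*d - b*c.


For a 2x2 matrix [[a, b], [c, d]], det = a*d - b*c.
a = -1, b = 3, c = 2, d = -4
a*d = -1 * -4 = 4
b*c = 3 * 2 = 6
det = 4 - 6 = -2

-2


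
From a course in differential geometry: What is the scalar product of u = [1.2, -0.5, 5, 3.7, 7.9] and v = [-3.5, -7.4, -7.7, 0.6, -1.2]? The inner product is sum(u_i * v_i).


The inner product u . v = sum of u_i * v_i.
Term-by-term: 1.2 * -3.5, -0.5 * -7.4, 5 * -7.7, 3.7 * 0.6, 7.9 * -1.2
Products: -4.2, 3.7, -38.5, 2.22, -9.48
Sum = -4.2 + 3.7 + -38.5 + 2.22 + -9.48 = -46.26

-46.26


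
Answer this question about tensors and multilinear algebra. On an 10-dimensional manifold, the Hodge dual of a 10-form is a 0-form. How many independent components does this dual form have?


The Hodge dual of a p-form on an n-dimensional manifold is an (n-p)-form.
n = 10, p = 10, so dual degree = 10 - 10 = 0
The number of components is C(n, n-p) = C(10, 0) = 1

1


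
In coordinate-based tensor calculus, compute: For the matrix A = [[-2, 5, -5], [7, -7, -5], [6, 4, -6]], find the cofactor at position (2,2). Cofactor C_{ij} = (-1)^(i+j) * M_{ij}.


To find cofactor C_{22}, delete row 2 and column 2.
The resulting 2x2 submatrix is: [[-2, -5], [6, -6]]
Minor M_{22} = -2*-6 - -5*6
  = 12 - -30 = 42
Sign = (-1)^(2+2) = (-1)^4 = 1
Cofactor C_{22} = 1 * 42 = 42

42


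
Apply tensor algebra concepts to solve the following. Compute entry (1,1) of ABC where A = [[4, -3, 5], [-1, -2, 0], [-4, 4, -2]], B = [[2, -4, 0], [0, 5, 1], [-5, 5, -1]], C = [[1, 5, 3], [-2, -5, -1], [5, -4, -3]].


(ABC)_{11} = sum_m (AB)_{1m} C_{m1}. First compute row 1 of AB.
(AB)_{11} = 4*2 + -3*0 + 5*-5 = -17
(AB)_{12} = 4*-4 + -3*5 + 5*5 = -6
(AB)_{13} = 4*0 + -3*1 + 5*-1 = -8
Now contract with column 1 of C:
(AB)_{11} * C_{11} = -17 * 1 = -17
(AB)_{12} * C_{21} = -6 * -2 = 12
(AB)_{13} * C_{31} = -8 * 5 = -40
(ABC)_{11} = -17 + 12 + -40 = -45

-45


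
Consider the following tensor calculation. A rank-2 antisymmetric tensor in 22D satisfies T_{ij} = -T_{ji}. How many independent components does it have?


An antisymmetric rank-2 tensor satisfies A_{ij} = -A_{ji}, so diagonal entries are zero.
The independent components are the upper-triangular entries: C(n, 2) = n(n-1)/2.
n = 22
C(22, 2) = 22 * 21 / 2 = 462 / 2 = 231

231


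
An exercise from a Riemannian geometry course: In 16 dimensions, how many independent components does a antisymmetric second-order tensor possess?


A antisymmetric rank-2 tensor in d dimensions has d(d-1)/2 independent components.
d = 16
d(d-1)/2 = 16 * 15 / 2 = 240 / 2 = 120

120


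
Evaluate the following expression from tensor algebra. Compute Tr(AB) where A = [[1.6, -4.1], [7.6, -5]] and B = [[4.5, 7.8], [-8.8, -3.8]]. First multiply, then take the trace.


Tr(AB) = sum_i (AB)_{ii} where (AB)_{ii} = sum_k A_{ik} B_{ki}.
(AB)_{11} = 1.6*4.5 + -4.1*-8.8 = 43.28
(AB)_{22} = 7.6*7.8 + -5*-3.8 = 78.28
Tr(AB) = 43.28 + 78.28 = 121.56

121.56


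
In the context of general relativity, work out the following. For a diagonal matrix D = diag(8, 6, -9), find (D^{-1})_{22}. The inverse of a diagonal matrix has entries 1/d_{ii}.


For a diagonal matrix, the inverse has entries (D^{-1})_{ii} = 1/d_{ii}.
The diagonal entries are: d_{11} = 8, d_{22} = 6, d_{33} = -9
We need (D^{-1})_{22} = 1/d_{22} = 1/6 = 1/6

1/6


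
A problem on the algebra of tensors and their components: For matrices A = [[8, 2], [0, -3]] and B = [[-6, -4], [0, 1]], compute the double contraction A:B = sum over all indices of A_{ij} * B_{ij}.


A:B = sum over all i,j of A_{ij} * B_{ij}.
Row 1: 8*-6=-48, 2*-4=-8 => row sum = -56
Row 2: 0*0=0, -3*1=-3 => row sum = -3
Total = -56 + -3 = -59

-59


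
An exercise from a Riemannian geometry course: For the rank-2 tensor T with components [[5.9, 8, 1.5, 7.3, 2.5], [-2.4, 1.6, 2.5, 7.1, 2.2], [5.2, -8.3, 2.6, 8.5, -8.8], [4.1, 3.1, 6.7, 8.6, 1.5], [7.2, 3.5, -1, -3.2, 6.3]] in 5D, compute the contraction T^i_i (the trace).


The contraction (trace) of a rank-2 tensor is the sum of its diagonal elements.
Diagonal entries: A[1,1] = 5.9, A[2,2] = 1.6, A[3,3] = 2.6, A[4,4] = 8.6, A[5,5] = 6.3
Tr(A) = 5.9 + 1.6 + 2.6 + 8.6 + 6.3 = 25

25


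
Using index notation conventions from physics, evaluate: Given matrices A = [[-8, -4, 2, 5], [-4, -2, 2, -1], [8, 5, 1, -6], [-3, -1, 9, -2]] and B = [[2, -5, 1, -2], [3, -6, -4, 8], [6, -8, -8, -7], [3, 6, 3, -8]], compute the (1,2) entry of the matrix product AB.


(AB)_{ij} = sum_k A_{ik} B_{kj}.
For i=1, j=2:
A_{11} * B_{12} = -8 * -5 = 40
A_{12} * B_{22} = -4 * -6 = 24
A_{13} * B_{32} = 2 * -8 = -16
A_{14} * B_{42} = 5 * 6 = 30
Sum = 40 + 24 + -16 + 30 = 78

78


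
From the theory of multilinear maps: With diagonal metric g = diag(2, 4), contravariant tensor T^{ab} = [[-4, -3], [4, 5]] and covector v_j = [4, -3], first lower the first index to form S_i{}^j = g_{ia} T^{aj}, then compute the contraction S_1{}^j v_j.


Step 1: lower the first index. For a diagonal metric, g_{ia} T^{aj} = g_{ii} T^{ij} (no sum on i).
g_{11} = 2
S_1{}^1 = 2 * T^{11} = 2 * -4 = -8
S_1{}^2 = 2 * T^{12} = 2 * -3 = -6
Step 2: contract S_1{}^j with v_j.
S_1{}^1 * v_1 = -8 * 4 = -32
S_1{}^2 * v_2 = -6 * -3 = 18
Result = -32 + 18 = -14

-14


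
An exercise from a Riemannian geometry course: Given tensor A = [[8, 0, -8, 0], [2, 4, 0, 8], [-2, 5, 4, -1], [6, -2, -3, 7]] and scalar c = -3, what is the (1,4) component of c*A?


Scalar multiplication: (cA)_{ij} = c * A_{ij}.
c = -3
A_{14} = 0
(cA)_{14} = -3 * 0 = 0

0


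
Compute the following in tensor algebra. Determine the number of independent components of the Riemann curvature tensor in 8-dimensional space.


The Riemann tensor in d dimensions has d^2(d^2 - 1)/12 independent components.
d = 8, so d^2 = 64
d^2 - 1 = 63
d^2(d^2 - 1) = 64 * 63 = 4032
Divide by 12: 4032 / 12 = 336

336


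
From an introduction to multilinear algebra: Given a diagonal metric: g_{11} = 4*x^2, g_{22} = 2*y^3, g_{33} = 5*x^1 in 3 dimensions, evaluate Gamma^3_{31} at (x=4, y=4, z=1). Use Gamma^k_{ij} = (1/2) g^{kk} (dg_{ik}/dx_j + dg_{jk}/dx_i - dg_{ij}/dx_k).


For a diagonal metric, Gamma^k_{ij} = (1/2) g^{kk} (dg_{ik}/dx_j + dg_{jk}/dx_i - dg_{ij}/dx_k).
The metric is diagonal, so g_{ab} = 0 for a != b.
At the given point: g_{11} = 64, g_{22} = 128, g_{33} = 20
g^{33} = 1/20
dg_{33}/dx_1 = dg_{33}/dx_1 = 5
dg_{13}/dx_3 = 0 (off-diagonal)
dg_{31}/dx_3 = 0 (off-diagonal)
Numerator = 5 + 0 - 0 = 5
Gamma^3_{31} = 5 / (2 * 20) = 1/8

1/8


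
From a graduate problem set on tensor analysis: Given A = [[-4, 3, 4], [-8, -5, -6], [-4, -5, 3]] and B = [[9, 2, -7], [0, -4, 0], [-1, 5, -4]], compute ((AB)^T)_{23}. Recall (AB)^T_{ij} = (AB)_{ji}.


(AB)^T_{ij} = (AB)_{ji} = sum_k A_{jk} B_{ki}.
For i=2, j=3 we need (AB)_{32}:
A_{31} * B_{12} = -4 * 2 = -8
A_{32} * B_{22} = -5 * -4 = 20
A_{33} * B_{32} = 3 * 5 = 15
Sum = -8 + 20 + 15 = 27

27


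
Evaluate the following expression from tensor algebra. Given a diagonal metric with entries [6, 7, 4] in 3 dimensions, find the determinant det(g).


For a diagonal metric, the determinant is the product of diagonal entries.
Diagonal entries: 6, 7, 4
det(g) = 6 * 7 * 4 = 168

168


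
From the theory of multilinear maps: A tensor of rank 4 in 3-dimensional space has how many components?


The number of components of a rank-r tensor in d dimensions is d^r.
Here d = 3 and r = 4.
3^4 = 81

81


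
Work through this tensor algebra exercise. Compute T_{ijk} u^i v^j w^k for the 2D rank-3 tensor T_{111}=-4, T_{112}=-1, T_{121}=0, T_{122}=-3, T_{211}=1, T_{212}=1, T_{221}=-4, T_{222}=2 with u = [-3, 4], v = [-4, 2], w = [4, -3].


S = sum over i,j,k of T_{ijk} u_i v_j w_k. Expanding all 8 terms:
T_{111}*u_1*v_1*w_1 = -4*-3*-4*4 = -192  (running total: -192)
T_{112}*u_1*v_1*w_2 = -1*-3*-4*-3 = 36  (running total: -156)
T_{121}*u_1*v_2*w_1 = 0*-3*2*4 = 0  (running total: -156)
T_{122}*u_1*v_2*w_2 = -3*-3*2*-3 = -54  (running total: -210)
T_{211}*u_2*v_1*w_1 = 1*4*-4*4 = -64  (running total: -274)
T_{212}*u_2*v_1*w_2 = 1*4*-4*-3 = 48  (running total: -226)
T_{221}*u_2*v_2*w_1 = -4*4*2*4 = -128  (running total: -354)
T_{222}*u_2*v_2*w_2 = 2*4*2*-3 = -48  (running total: -402)
S = -402

-402


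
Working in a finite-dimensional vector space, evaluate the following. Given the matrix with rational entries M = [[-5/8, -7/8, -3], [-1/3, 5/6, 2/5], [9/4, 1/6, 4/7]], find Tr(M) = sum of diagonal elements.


The trace is the sum of diagonal entries.
Diagonal: M[1,1] = -5/8, M[2,2] = 5/6, M[3,3] = 4/7
Tr(M) = -5/8 + 5/6 + 4/7
Computing step by step:
After adding M[1,1]: -5/8
After adding M[2,2]: 5/24
After adding M[3,3]: 131/168
Tr(M) = 131/168

131/168


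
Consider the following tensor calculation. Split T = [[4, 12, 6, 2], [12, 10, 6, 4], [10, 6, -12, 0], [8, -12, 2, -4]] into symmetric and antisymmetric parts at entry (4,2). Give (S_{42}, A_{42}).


T_{42} = -12
T_{24} = 4
S_{42} = (-12 + 4)/2 = -8/2 = -4
A_{42} = (-12 - 4)/2 = -16/2 = -8
Check: S + A = -4 + -8 = -12 = T_{42}.

(-4, -8)


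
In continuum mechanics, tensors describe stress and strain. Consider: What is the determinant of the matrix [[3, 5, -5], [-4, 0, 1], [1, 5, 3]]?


Expanding along the first row, det(A) = a11*M_11 - a12*M_12 + a13*M_13, where M_1j is the (1,j) minor.
Minor M_11 = 0*3 - 1*5 = -5
Minor M_12 = -4*3 - 1*1 = -13
Minor M_13 = -4*5 - 0*1 = -20
det = 3*(-5) - 5*(-13) + -5*(-20)
    = -15 - -65 + 100
    = 150

150


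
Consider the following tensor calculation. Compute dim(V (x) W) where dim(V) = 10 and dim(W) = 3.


The dimension of a tensor product is the product of dimensions.
dim(V) = 10, dim(W) = 3
dim(V (x) W) = 10 * 3 = 30

30


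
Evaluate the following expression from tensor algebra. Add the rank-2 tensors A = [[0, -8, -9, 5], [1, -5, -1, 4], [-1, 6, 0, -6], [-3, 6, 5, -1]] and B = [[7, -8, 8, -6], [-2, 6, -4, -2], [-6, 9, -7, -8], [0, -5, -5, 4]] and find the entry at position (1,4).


Tensor addition is component-wise: (A + B)_{ij} = A_{ij} + B_{ij}.
A_{14} = 5
B_{14} = -6
(A + B)_{14} = 5 + -6 = -1

-1


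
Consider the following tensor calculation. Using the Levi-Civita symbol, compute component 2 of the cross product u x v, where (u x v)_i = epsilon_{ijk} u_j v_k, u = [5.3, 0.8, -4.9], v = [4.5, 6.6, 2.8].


(u x v)_2 = sum_{j,k} epsilon_{2jk} u_j v_k. Only permutations of (1,2,3) contribute; the two non-zero terms are:
eps_{213} u_1 v_3 = -1 * 5.3 * 2.8 = -14.84
eps_{231} u_3 v_1 = 1 * -4.9 * 4.5 = -22.05
(u x v)_2 = -36.89

-36.89


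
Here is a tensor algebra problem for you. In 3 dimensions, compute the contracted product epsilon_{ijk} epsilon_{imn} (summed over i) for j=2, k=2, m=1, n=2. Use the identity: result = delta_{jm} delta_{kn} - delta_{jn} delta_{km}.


Using the identity: epsilon_{ijk} epsilon_{imn} = delta_{jm} delta_{kn} - delta_{jn} delta_{km}.
delta_{21} = 0
delta_{22} = 1
delta_{22} = 1
delta_{21} = 0
Result = 0 * 1 - 1 * 0 = 0 - 0 = 0

0


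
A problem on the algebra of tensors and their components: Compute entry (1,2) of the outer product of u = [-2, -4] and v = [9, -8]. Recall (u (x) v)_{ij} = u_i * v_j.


The outer product entry T_{ij} = u_i * v_j.
We need i=1, j=2.
u_1 = -2, v_2 = -8
T_{1,2} = -2 * -8 = 16

16


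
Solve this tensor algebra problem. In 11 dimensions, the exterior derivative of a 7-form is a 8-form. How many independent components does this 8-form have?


The exterior derivative of a p-form is a (p+1)-form.
Its number of independent components is C(n, p+1).
n = 11, p+1 = 8
C(11, 8) = 165

165


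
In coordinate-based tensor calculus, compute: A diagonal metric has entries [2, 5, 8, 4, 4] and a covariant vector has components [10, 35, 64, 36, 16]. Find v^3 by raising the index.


To raise an index with a diagonal metric: v^i = v_i / g_{ii}.
For index 3: v_3 = 64, g_{33} = 8
v^3 = 64 / 8 = 8

8


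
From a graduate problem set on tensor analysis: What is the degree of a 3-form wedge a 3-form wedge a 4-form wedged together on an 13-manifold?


The degree of a wedge product is the sum of the degrees of the individual forms.
Degrees: 3, 3, 4
Total degree = 3 + 3 + 4 = 10

10


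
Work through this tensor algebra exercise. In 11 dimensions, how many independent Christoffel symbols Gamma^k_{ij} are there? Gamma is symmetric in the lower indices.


Christoffel symbols Gamma^k_{ij} are symmetric in i,j, so there are d * d(d+1)/2 independent symbols.
d = 11
d(d+1)/2 = 11 * 12 / 2 = 66
Total = 11 * 66 = 726

726


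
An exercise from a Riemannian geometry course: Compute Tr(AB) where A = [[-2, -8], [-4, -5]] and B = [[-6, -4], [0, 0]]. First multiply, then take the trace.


Tr(AB) = sum_i (AB)_{ii} where (AB)_{ii} = sum_k A_{ik} B_{ki}.
(AB)_{11} = -2*-6 + -8*0 = 12
(AB)_{22} = -4*-4 + -5*0 = 16
Tr(AB) = 12 + 16 = 28

28


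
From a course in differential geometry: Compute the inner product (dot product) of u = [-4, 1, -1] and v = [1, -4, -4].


The inner product u . v = sum of u_i * v_i.
Term-by-term: -4 * 1, 1 * -4, -1 * -4
Products: -4, -4, 4
Sum = -4 + -4 + 4 = -4

-4


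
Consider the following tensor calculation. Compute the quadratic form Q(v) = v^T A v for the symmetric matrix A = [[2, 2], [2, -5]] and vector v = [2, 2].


First compute Av:
(Av)_1 = 2*2 + 2*2 = 8
(Av)_2 = 2*2 + -5*2 = -6
Av = [8, -6]
Then v^T (Av) = 2*8 + 2*-6
= 16 + -12 = 4

4


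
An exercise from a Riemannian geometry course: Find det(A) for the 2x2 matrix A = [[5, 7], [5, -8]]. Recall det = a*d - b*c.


For a 2x2 matrix [[a, b], [c, d]], det = a*d - b*c.
a = 5, b = 7, c = 5, d = -8
a*d = 5 * -8 = -40
b*c = 7 * 5 = 35
det = -40 - 35 = -75

-75


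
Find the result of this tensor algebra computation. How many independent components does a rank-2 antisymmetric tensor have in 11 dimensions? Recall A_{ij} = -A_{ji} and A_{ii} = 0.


An antisymmetric rank-2 tensor satisfies A_{ij} = -A_{ji}, so diagonal entries are zero.
The independent components are the upper-triangular entries: C(n, 2) = n(n-1)/2.
n = 11
C(11, 2) = 11 * 10 / 2 = 110 / 2 = 55

55


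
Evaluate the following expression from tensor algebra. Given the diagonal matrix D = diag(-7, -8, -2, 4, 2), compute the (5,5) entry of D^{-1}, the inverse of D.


For a diagonal matrix, the inverse has entries (D^{-1})_{ii} = 1/d_{ii}.
The diagonal entries are: d_{11} = -7, d_{22} = -8, d_{33} = -2, d_{44} = 4, d_{55} = 2
We need (D^{-1})_{55} = 1/d_{55} = 1/2 = 1/2

1/2


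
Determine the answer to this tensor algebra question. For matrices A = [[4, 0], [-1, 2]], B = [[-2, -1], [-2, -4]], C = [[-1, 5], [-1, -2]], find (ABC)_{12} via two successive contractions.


(ABC)_{12} = sum_m (AB)_{1m} C_{m2}. First compute row 1 of AB.
(AB)_{11} = 4*-2 + 0*-2 = -8
(AB)_{12} = 4*-1 + 0*-4 = -4
Now contract with column 2 of C:
(AB)_{11} * C_{12} = -8 * 5 = -40
(AB)_{12} * C_{22} = -4 * -2 = 8
(ABC)_{12} = -40 + 8 = -32

-32


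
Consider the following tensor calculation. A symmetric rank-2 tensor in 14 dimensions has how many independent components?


A symmetric rank-2 tensor in d dimensions has d(d+1)/2 independent components.
d = 14
d(d+1)/2 = 14 * 15 / 2 = 210 / 2 = 105

105


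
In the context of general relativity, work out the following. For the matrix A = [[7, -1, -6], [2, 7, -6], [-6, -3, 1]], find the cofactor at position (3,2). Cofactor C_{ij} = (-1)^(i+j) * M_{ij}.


To find cofactor C_{32}, delete row 3 and column 2.
The resulting 2x2 submatrix is: [[7, -6], [2, -6]]
Minor M_{32} = 7*-6 - -6*2
  = -42 - -12 = -30
Sign = (-1)^(3+2) = (-1)^5 = -1
Cofactor C_{32} = -1 * -30 = 30

30


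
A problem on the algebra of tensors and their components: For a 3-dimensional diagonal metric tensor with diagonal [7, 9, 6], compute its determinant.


For a diagonal metric, the determinant is the product of diagonal entries.
Diagonal entries: 7, 9, 6
det(g) = 7 * 9 * 6 = 378

378


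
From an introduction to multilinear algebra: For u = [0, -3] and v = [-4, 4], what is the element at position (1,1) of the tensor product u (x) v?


The outer product entry T_{ij} = u_i * v_j.
We need i=1, j=1.
u_1 = 0, v_1 = -4
T_{1,1} = 0 * -4 = 0

0


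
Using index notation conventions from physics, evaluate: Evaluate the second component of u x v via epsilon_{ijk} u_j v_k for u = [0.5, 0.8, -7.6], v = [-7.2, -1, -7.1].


(u x v)_2 = sum_{j,k} epsilon_{2jk} u_j v_k. Only permutations of (1,2,3) contribute; the two non-zero terms are:
eps_{213} u_1 v_3 = -1 * 0.5 * -7.1 = 3.55
eps_{231} u_3 v_1 = 1 * -7.6 * -7.2 = 54.72
(u x v)_2 = 58.27

58.27


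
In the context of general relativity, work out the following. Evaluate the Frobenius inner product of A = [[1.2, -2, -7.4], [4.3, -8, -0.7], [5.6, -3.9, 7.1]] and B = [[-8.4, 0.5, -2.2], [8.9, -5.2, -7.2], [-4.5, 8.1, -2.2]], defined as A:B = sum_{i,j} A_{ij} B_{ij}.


A:B = sum over all i,j of A_{ij} * B_{ij}.
Row 1: 1.2*-8.4=-10.08, -2*0.5=-1, -7.4*-2.2=16.28 => row sum = 5.2
Row 2: 4.3*8.9=38.27, -8*-5.2=41.6, -0.7*-7.2=5.04 => row sum = 84.91
Row 3: 5.6*-4.5=-25.2, -3.9*8.1=-31.59, 7.1*-2.2=-15.62 => row sum = -72.41
Total = 5.2 + 84.91 + -72.41 = 17.7

17.7


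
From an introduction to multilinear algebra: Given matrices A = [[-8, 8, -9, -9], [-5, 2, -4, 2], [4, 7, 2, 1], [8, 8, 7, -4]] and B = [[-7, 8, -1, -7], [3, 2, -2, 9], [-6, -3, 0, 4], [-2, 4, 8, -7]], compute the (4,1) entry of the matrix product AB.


(AB)_{ij} = sum_k A_{ik} B_{kj}.
For i=4, j=1:
A_{41} * B_{11} = 8 * -7 = -56
A_{42} * B_{21} = 8 * 3 = 24
A_{43} * B_{31} = 7 * -6 = -42
A_{44} * B_{41} = -4 * -2 = 8
Sum = -56 + 24 + -42 + 8 = -66

-66


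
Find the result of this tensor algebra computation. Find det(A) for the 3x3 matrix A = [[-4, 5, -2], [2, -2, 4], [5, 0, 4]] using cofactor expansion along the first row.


Expanding along the first row, det(A) = a11*M_11 - a12*M_12 + a13*M_13, where M_1j is the (1,j) minor.
Minor M_11 = -2*4 - 4*0 = -8
Minor M_12 = 2*4 - 4*5 = -12
Minor M_13 = 2*0 - -2*5 = 10
det = -4*(-8) - 5*(-12) + -2*(10)
    = 32 - -60 + -20
    = 72

72


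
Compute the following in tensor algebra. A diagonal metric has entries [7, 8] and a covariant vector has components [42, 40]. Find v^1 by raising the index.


To raise an index with a diagonal metric: v^i = v_i / g_{ii}.
For index 1: v_1 = 42, g_{11} = 7
v^1 = 42 / 7 = 6

6


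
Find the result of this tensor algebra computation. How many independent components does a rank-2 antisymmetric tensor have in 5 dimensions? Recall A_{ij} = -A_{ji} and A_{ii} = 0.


An antisymmetric rank-2 tensor satisfies A_{ij} = -A_{ji}, so diagonal entries are zero.
The independent components are the upper-triangular entries: C(n, 2) = n(n-1)/2.
n = 5
C(5, 2) = 5 * 4 / 2 = 20 / 2 = 10

10


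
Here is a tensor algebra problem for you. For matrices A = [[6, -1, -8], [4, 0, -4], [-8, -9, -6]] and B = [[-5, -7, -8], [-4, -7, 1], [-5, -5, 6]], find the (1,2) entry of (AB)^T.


(AB)^T_{ij} = (AB)_{ji} = sum_k A_{jk} B_{ki}.
For i=1, j=2 we need (AB)_{21}:
A_{21} * B_{11} = 4 * -5 = -20
A_{22} * B_{21} = 0 * -4 = 0
A_{23} * B_{31} = -4 * -5 = 20
Sum = -20 + 0 + 20 = 0

0


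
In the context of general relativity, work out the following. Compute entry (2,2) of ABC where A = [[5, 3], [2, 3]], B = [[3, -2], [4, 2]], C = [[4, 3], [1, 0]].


(ABC)_{22} = sum_m (AB)_{2m} C_{m2}. First compute row 2 of AB.
(AB)_{21} = 2*3 + 3*4 = 18
(AB)_{22} = 2*-2 + 3*2 = 2
Now contract with column 2 of C:
(AB)_{21} * C_{12} = 18 * 3 = 54
(AB)_{22} * C_{22} = 2 * 0 = 0
(ABC)_{22} = 54 + 0 = 54

54


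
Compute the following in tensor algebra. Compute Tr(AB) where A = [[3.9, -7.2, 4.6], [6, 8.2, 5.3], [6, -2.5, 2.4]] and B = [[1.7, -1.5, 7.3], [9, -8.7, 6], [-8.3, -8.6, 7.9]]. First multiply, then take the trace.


Tr(AB) = sum_i (AB)_{ii} where (AB)_{ii} = sum_k A_{ik} B_{ki}.
(AB)_{11} = 3.9*1.7 + -7.2*9 + 4.6*-8.3 = -96.35
(AB)_{22} = 6*-1.5 + 8.2*-8.7 + 5.3*-8.6 = -125.92
(AB)_{33} = 6*7.3 + -2.5*6 + 2.4*7.9 = 47.76
Tr(AB) = -96.35 + -125.92 + 47.76 = -174.51

-174.51


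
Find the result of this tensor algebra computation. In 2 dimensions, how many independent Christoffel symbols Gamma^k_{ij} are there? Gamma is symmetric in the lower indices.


Christoffel symbols Gamma^k_{ij} are symmetric in i,j, so there are d * d(d+1)/2 independent symbols.
d = 2
d(d+1)/2 = 2 * 3 / 2 = 3
Total = 2 * 3 = 6

6


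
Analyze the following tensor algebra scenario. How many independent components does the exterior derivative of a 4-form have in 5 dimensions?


The exterior derivative of a p-form is a (p+1)-form.
Its number of independent components is C(n, p+1).
n = 5, p+1 = 5
C(5, 5) = 1

1


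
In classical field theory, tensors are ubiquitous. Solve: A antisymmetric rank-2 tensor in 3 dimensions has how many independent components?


A antisymmetric rank-2 tensor in d dimensions has d(d-1)/2 independent components.
d = 3
d(d-1)/2 = 3 * 2 / 2 = 6 / 2 = 3

3


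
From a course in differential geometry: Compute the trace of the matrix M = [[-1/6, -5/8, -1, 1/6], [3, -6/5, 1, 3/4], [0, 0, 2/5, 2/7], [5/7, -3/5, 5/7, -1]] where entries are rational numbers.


The trace is the sum of diagonal entries.
Diagonal: M[1,1] = -1/6, M[2,2] = -6/5, M[3,3] = 2/5, M[4,4] = -1
Tr(M) = -1/6 + -6/5 + 2/5 + -1
Computing step by step:
After adding M[1,1]: -1/6
After adding M[2,2]: -41/30
After adding M[3,3]: -29/30
After adding M[4,4]: -59/30
Tr(M) = -59/30

-59/30


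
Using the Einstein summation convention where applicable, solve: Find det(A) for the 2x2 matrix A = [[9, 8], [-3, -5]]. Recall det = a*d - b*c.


For a 2x2 matrix [[a, b], [c, d]], det = a*d - b*c.
a = 9, b = 8, c = -3, d = -5
a*d = 9 * -5 = -45
b*c = 8 * -3 = -24
det = -45 - -24 = -21

-21


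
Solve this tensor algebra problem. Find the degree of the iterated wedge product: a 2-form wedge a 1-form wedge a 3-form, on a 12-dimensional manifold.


The degree of a wedge product is the sum of the degrees of the individual forms.
Degrees: 2, 1, 3
Total degree = 2 + 1 + 3 = 6

6


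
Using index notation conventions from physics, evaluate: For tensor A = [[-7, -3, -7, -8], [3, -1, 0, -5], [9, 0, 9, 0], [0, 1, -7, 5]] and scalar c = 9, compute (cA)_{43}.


Scalar multiplication: (cA)_{ij} = c * A_{ij}.
c = 9
A_{43} = -7
(cA)_{43} = 9 * -7 = -63

-63


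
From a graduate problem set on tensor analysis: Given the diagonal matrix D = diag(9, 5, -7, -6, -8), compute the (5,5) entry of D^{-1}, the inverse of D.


For a diagonal matrix, the inverse has entries (D^{-1})_{ii} = 1/d_{ii}.
The diagonal entries are: d_{11} = 9, d_{22} = 5, d_{33} = -7, d_{44} = -6, d_{55} = -8
We need (D^{-1})_{55} = 1/d_{55} = 1/-8 = -1/8

-1/8


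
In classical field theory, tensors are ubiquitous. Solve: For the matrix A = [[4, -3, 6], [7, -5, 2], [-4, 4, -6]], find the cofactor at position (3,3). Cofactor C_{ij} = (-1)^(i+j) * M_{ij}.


To find cofactor C_{33}, delete row 3 and column 3.
The resulting 2x2 submatrix is: [[4, -3], [7, -5]]
Minor M_{33} = 4*-5 - -3*7
  = -20 - -21 = 1
Sign = (-1)^(3+3) = (-1)^6 = 1
Cofactor C_{33} = 1 * 1 = 1

1


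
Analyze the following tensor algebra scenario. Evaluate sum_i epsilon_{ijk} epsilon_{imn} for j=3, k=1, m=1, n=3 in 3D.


Using the identity: epsilon_{ijk} epsilon_{imn} = delta_{jm} delta_{kn} - delta_{jn} delta_{km}.
delta_{31} = 0
delta_{13} = 0
delta_{33} = 1
delta_{11} = 1
Result = 0 * 0 - 1 * 1 = 0 - 1 = -1

-1


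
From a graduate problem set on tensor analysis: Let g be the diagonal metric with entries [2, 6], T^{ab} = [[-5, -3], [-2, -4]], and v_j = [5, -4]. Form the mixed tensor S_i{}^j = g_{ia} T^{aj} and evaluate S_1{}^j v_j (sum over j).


Step 1: lower the first index. For a diagonal metric, g_{ia} T^{aj} = g_{ii} T^{ij} (no sum on i).
g_{11} = 2
S_1{}^1 = 2 * T^{11} = 2 * -5 = -10
S_1{}^2 = 2 * T^{12} = 2 * -3 = -6
Step 2: contract S_1{}^j with v_j.
S_1{}^1 * v_1 = -10 * 5 = -50
S_1{}^2 * v_2 = -6 * -4 = 24
Result = -50 + 24 = -26

-26


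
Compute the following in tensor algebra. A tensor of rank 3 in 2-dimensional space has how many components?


The number of components of a rank-r tensor in d dimensions is d^r.
Here d = 2 and r = 3.
2^3 = 8

8


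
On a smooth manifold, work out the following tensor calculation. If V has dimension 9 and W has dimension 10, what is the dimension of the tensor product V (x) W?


The dimension of a tensor product is the product of dimensions.
dim(V) = 9, dim(W) = 10
dim(V (x) W) = 9 * 10 = 90

90


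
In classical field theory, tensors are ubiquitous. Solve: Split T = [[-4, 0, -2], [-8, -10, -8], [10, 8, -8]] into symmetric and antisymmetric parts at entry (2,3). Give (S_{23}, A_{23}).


T_{23} = -8
T_{32} = 8
S_{23} = (-8 + 8)/2 = 0/2 = 0
A_{23} = (-8 - 8)/2 = -16/2 = -8
Check: S + A = 0 + -8 = -8 = T_{23}.

(0, -8)


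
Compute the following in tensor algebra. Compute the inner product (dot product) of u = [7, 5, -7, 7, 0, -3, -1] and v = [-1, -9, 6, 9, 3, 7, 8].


The inner product u . v = sum of u_i * v_i.
Term-by-term: 7 * -1, 5 * -9, -7 * 6, 7 * 9, 0 * 3, -3 * 7, -1 * 8
Products: -7, -45, -42, 63, 0, -21, -8
Sum = -7 + -45 + -42 + 63 + 0 + -21 + -8 = -60

-60


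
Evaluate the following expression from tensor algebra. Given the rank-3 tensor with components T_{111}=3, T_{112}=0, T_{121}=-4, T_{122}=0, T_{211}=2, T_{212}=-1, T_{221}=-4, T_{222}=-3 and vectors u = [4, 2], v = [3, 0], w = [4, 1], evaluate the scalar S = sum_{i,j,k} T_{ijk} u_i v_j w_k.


S = sum over i,j,k of T_{ijk} u_i v_j w_k. Expanding all 8 terms:
T_{111}*u_1*v_1*w_1 = 3*4*3*4 = 144  (running total: 144)
T_{112}*u_1*v_1*w_2 = 0*4*3*1 = 0  (running total: 144)
T_{121}*u_1*v_2*w_1 = -4*4*0*4 = 0  (running total: 144)
T_{122}*u_1*v_2*w_2 = 0*4*0*1 = 0  (running total: 144)
T_{211}*u_2*v_1*w_1 = 2*2*3*4 = 48  (running total: 192)
T_{212}*u_2*v_1*w_2 = -1*2*3*1 = -6  (running total: 186)
T_{221}*u_2*v_2*w_1 = -4*2*0*4 = 0  (running total: 186)
T_{222}*u_2*v_2*w_2 = -3*2*0*1 = 0  (running total: 186)
S = 186

186


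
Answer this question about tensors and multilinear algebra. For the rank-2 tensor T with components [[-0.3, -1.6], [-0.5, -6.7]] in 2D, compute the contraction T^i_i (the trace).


The contraction (trace) of a rank-2 tensor is the sum of its diagonal elements.
Diagonal entries: A[1,1] = -0.3, A[2,2] = -6.7
Tr(A) = -0.3 + -6.7 = -7

-7


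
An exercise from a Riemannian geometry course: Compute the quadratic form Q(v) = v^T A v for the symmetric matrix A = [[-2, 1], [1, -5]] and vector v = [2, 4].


First compute Av:
(Av)_1 = -2*2 + 1*4 = 0
(Av)_2 = 1*2 + -5*4 = -18
Av = [0, -18]
Then v^T (Av) = 2*0 + 4*-18
= 0 + -72 = -72

-72


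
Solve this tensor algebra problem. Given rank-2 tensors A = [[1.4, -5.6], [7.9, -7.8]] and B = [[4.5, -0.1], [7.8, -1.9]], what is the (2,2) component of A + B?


Tensor addition is component-wise: (A + B)_{ij} = A_{ij} + B_{ij}.
A_{22} = -7.8
B_{22} = -1.9
(A + B)_{22} = -7.8 + -1.9 = -9.7

-9.7


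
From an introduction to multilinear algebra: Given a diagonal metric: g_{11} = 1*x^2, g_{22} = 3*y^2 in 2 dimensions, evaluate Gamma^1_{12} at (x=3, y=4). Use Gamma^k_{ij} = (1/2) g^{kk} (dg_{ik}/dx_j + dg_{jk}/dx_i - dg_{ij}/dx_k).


For a diagonal metric, Gamma^k_{ij} = (1/2) g^{kk} (dg_{ik}/dx_j + dg_{jk}/dx_i - dg_{ij}/dx_k).
The metric is diagonal, so g_{ab} = 0 for a != b.
At the given point: g_{11} = 9, g_{22} = 48
g^{11} = 1/9
dg_{11}/dx_2 = dg_{11}/dx_2 = 0
dg_{21}/dx_1 = 0 (off-diagonal)
dg_{12}/dx_1 = 0 (off-diagonal)
Numerator = 0 + 0 - 0 = 0
Gamma^1_{12} = 0 / (2 * 9) = 0

0


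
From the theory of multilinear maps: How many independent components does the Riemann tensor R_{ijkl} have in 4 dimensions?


The Riemann tensor in d dimensions has d^2(d^2 - 1)/12 independent components.
d = 4, so d^2 = 16
d^2 - 1 = 15
d^2(d^2 - 1) = 16 * 15 = 240
Divide by 12: 240 / 12 = 20

20


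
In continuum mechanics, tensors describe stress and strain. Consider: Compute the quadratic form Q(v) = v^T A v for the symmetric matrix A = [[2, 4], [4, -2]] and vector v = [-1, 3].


First compute Av:
(Av)_1 = 2*-1 + 4*3 = 10
(Av)_2 = 4*-1 + -2*3 = -10
Av = [10, -10]
Then v^T (Av) = -1*10 + 3*-10
= -10 + -30 = -40

-40


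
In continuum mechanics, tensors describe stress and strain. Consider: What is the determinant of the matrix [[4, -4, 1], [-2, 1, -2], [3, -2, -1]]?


Expanding along the first row, det(A) = a11*M_11 - a12*M_12 + a13*M_13, where M_1j is the (1,j) minor.
Minor M_11 = 1*-1 - -2*-2 = -5
Minor M_12 = -2*-1 - -2*3 = 8
Minor M_13 = -2*-2 - 1*3 = 1
det = 4*(-5) - -4*(8) + 1*(1)
    = -20 - -32 + 1
    = 13

13


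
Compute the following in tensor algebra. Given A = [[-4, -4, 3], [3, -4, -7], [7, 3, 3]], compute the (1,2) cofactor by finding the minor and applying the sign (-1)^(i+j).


To find cofactor C_{12}, delete row 1 and column 2.
The resulting 2x2 submatrix is: [[3, -7], [7, 3]]
Minor M_{12} = 3*3 - -7*7
  = 9 - -49 = 58
Sign = (-1)^(1+2) = (-1)^3 = -1
Cofactor C_{12} = -1 * 58 = -58

-58


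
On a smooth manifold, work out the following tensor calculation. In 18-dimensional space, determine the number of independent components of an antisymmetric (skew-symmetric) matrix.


An antisymmetric rank-2 tensor satisfies A_{ij} = -A_{ji}, so diagonal entries are zero.
The independent components are the upper-triangular entries: C(n, 2) = n(n-1)/2.
n = 18
C(18, 2) = 18 * 17 / 2 = 306 / 2 = 153

153


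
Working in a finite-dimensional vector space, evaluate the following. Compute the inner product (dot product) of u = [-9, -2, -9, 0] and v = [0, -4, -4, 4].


The inner product u . v = sum of u_i * v_i.
Term-by-term: -9 * 0, -2 * -4, -9 * -4, 0 * 4
Products: 0, 8, 36, 0
Sum = 0 + 8 + 36 + 0 = 44

44


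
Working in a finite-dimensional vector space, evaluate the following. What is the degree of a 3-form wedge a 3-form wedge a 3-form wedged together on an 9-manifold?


The degree of a wedge product is the sum of the degrees of the individual forms.
Degrees: 3, 3, 3
Total degree = 3 + 3 + 3 = 9

9


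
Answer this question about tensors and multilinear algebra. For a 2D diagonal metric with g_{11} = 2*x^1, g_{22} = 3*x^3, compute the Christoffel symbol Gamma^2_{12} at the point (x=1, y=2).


For a diagonal metric, Gamma^k_{ij} = (1/2) g^{kk} (dg_{ik}/dx_j + dg_{jk}/dx_i - dg_{ij}/dx_k).
The metric is diagonal, so g_{ab} = 0 for a != b.
At the given point: g_{11} = 2, g_{22} = 3
g^{22} = 1/3
dg_{12}/dx_2 = 0 (off-diagonal)
dg_{22}/dx_1 = dg_{22}/dx_1 = 9
dg_{12}/dx_2 = 0 (off-diagonal)
Numerator = 0 + 9 - 0 = 9
Gamma^2_{12} = 9 / (2 * 3) = 3/2

3/2


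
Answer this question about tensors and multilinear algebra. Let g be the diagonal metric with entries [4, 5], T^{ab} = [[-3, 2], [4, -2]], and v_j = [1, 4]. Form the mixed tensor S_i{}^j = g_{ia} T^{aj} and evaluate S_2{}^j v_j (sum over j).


Step 1: lower the first index. For a diagonal metric, g_{ia} T^{aj} = g_{ii} T^{ij} (no sum on i).
g_{22} = 5
S_2{}^1 = 5 * T^{21} = 5 * 4 = 20
S_2{}^2 = 5 * T^{22} = 5 * -2 = -10
Step 2: contract S_2{}^j with v_j.
S_2{}^1 * v_1 = 20 * 1 = 20
S_2{}^2 * v_2 = -10 * 4 = -40
Result = 20 + -40 = -20

-20


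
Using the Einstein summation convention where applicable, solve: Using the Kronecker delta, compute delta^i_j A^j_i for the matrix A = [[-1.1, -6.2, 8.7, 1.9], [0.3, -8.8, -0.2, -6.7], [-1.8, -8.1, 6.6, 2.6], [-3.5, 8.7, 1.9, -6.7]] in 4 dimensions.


The contraction (trace) of a rank-2 tensor is the sum of its diagonal elements.
Diagonal entries: A[1,1] = -1.1, A[2,2] = -8.8, A[3,3] = 6.6, A[4,4] = -6.7
Tr(A) = -1.1 + -8.8 + 6.6 + -6.7 = -10

-10


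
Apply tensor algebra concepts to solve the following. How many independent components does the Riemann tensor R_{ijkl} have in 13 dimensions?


The Riemann tensor in d dimensions has d^2(d^2 - 1)/12 independent components.
d = 13, so d^2 = 169
d^2 - 1 = 168
d^2(d^2 - 1) = 169 * 168 = 28392
Divide by 12: 28392 / 12 = 2366

2366


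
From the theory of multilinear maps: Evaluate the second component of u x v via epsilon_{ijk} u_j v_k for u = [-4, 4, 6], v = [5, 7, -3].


(u x v)_2 = sum_{j,k} epsilon_{2jk} u_j v_k. Only permutations of (1,2,3) contribute; the two non-zero terms are:
eps_{213} u_1 v_3 = -1 * -4 * -3 = -12
eps_{231} u_3 v_1 = 1 * 6 * 5 = 30
(u x v)_2 = 18

18


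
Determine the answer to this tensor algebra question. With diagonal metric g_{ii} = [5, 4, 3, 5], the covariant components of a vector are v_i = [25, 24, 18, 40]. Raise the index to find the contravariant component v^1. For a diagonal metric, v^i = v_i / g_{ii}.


To raise an index with a diagonal metric: v^i = v_i / g_{ii}.
For index 1: v_1 = 25, g_{11} = 5
v^1 = 25 / 5 = 5

5


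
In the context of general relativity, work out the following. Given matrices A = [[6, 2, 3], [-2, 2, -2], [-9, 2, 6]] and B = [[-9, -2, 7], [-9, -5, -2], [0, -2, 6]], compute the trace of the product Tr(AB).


Tr(AB) = sum_i (AB)_{ii} where (AB)_{ii} = sum_k A_{ik} B_{ki}.
(AB)_{11} = 6*-9 + 2*-9 + 3*0 = -72
(AB)_{22} = -2*-2 + 2*-5 + -2*-2 = -2
(AB)_{33} = -9*7 + 2*-2 + 6*6 = -31
Tr(AB) = -72 + -2 + -31 = -105

-105


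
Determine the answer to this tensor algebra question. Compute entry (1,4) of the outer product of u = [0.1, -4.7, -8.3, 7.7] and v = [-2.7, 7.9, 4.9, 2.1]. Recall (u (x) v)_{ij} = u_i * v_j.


The outer product entry T_{ij} = u_i * v_j.
We need i=1, j=4.
u_1 = 0.1, v_4 = 2.1
T_{1,4} = 0.1 * 2.1 = 0.21

0.21


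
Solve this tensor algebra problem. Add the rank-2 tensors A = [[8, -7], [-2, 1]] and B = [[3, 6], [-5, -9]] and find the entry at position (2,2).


Tensor addition is component-wise: (A + B)_{ij} = A_{ij} + B_{ij}.
A_{22} = 1
B_{22} = -9
(A + B)_{22} = 1 + -9 = -8

-8


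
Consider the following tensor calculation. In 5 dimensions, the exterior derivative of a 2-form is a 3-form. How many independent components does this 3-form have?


The exterior derivative of a p-form is a (p+1)-form.
Its number of independent components is C(n, p+1).
n = 5, p+1 = 3
C(5, 3) = 10

10


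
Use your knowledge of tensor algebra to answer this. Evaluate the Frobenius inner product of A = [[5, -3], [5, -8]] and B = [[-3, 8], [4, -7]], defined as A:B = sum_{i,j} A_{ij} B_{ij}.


A:B = sum over all i,j of A_{ij} * B_{ij}.
Row 1: 5*-3=-15, -3*8=-24 => row sum = -39
Row 2: 5*4=20, -8*-7=56 => row sum = 76
Total = -39 + 76 = 37

37


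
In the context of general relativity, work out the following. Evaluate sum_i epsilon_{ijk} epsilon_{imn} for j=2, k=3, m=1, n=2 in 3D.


Using the identity: epsilon_{ijk} epsilon_{imn} = delta_{jm} delta_{kn} - delta_{jn} delta_{km}.
delta_{21} = 0
delta_{32} = 0
delta_{22} = 1
delta_{31} = 0
Result = 0 * 0 - 1 * 0 = 0 - 0 = 0

0


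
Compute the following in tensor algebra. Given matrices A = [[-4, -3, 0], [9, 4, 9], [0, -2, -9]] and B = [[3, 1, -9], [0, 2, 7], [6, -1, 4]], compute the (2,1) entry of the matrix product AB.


(AB)_{ij} = sum_k A_{ik} B_{kj}.
For i=2, j=1:
A_{21} * B_{11} = 9 * 3 = 27
A_{22} * B_{21} = 4 * 0 = 0
A_{23} * B_{31} = 9 * 6 = 54
Sum = 27 + 0 + 54 = 81

81


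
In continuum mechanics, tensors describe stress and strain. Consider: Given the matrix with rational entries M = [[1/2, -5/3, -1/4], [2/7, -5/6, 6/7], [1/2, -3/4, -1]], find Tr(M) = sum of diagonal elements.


The trace is the sum of diagonal entries.
Diagonal: M[1,1] = 1/2, M[2,2] = -5/6, M[3,3] = -1
Tr(M) = 1/2 + -5/6 + -1
Computing step by step:
After adding M[1,1]: 1/2
After adding M[2,2]: -1/3
After adding M[3,3]: -4/3
Tr(M) = -4/3

-4/3


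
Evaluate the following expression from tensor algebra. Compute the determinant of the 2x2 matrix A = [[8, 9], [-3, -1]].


For a 2x2 matrix [[a, b], [c, d]], det = a*d - b*c.
a = 8, b = 9, c = -3, d = -1
a*d = 8 * -1 = -8
b*c = 9 * -3 = -27
det = -8 - -27 = 19

19


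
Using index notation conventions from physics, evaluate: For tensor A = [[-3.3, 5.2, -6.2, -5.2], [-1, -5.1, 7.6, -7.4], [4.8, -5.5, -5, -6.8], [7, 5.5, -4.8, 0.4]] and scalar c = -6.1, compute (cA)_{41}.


Scalar multiplication: (cA)_{ij} = c * A_{ij}.
c = -6.1
A_{41} = 7
(cA)_{41} = -6.1 * 7 = -42.7

-42.7


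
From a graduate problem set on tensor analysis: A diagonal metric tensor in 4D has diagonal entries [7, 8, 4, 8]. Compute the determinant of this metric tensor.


For a diagonal metric, the determinant is the product of diagonal entries.
Diagonal entries: 7, 8, 4, 8
det(g) = 7 * 8 * 4 * 8 = 1792

1792


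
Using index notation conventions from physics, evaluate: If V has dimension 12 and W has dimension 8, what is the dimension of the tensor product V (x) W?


The dimension of a tensor product is the product of dimensions.
dim(V) = 12, dim(W) = 8
dim(V (x) W) = 12 * 8 = 96

96


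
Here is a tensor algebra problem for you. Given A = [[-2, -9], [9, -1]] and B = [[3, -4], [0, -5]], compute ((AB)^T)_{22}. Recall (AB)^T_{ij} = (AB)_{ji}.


(AB)^T_{ij} = (AB)_{ji} = sum_k A_{jk} B_{ki}.
For i=2, j=2 we need (AB)_{22}:
A_{21} * B_{12} = 9 * -4 = -36
A_{22} * B_{22} = -1 * -5 = 5
Sum = -36 + 5 = -31

-31
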